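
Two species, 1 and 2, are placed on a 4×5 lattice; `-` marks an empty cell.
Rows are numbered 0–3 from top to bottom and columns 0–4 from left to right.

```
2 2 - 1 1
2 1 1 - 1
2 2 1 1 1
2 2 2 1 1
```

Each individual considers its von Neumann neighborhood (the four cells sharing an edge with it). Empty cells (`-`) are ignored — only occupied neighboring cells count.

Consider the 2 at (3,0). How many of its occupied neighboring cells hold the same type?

Occupied neighbors of (3,0): (2,0)=2, (3,1)=2.
Same type (2): 2 of 2.

2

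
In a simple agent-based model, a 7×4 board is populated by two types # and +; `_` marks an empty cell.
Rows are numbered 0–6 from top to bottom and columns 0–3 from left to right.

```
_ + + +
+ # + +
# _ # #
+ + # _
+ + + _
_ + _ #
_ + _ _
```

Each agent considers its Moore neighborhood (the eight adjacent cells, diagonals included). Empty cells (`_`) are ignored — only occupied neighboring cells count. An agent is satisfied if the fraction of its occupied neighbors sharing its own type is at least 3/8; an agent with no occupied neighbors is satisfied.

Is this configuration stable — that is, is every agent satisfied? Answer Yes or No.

No

Row 0: (0,1)+ 3/4 satisfied · (0,2)+ 4/5 satisfied · (0,3)+ 3/3 satisfied
Row 1: (1,0)+ 1/3 not · (1,1)# 2/6 not · (1,2)+ 4/7 satisfied · (1,3)+ 3/5 satisfied
Row 2: (2,0)# 1/4 not · (2,2)# 3/6 satisfied · (2,3)# 2/4 satisfied
Row 3: (3,0)+ 3/4 satisfied · (3,1)+ 4/7 satisfied · (3,2)# 2/5 satisfied
Row 4: (4,0)+ 4/4 satisfied · (4,1)+ 5/6 satisfied · (4,2)+ 3/5 satisfied
Row 5: (5,1)+ 4/4 satisfied · (5,3)# 0/1 not
Row 6: (6,1)+ 1/1 satisfied
For instance (1,0) has only 1/3 same-type neighbors, below 3/8.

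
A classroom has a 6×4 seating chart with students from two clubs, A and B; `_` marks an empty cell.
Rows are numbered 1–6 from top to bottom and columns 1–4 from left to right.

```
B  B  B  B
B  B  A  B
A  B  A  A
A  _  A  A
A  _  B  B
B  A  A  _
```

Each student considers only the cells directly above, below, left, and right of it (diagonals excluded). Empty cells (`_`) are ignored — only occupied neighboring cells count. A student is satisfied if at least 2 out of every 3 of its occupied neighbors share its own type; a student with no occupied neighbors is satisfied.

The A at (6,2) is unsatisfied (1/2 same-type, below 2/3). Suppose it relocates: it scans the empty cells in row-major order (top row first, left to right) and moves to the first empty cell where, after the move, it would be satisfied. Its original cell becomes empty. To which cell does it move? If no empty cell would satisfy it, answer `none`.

(4,2)

Vacating (6,2). Empty cells in order:
  (4,2): 2/3 same-type → satisfied — stop here.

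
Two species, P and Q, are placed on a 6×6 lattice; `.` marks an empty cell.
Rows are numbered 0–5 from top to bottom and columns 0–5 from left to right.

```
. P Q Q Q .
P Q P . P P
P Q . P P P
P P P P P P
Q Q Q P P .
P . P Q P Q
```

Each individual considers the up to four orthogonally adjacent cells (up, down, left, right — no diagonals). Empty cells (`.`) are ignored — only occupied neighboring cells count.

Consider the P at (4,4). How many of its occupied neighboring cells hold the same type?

3

Occupied neighbors of (4,4): (3,4)=P, (5,4)=P, (4,3)=P.
Same type (P): 3 of 3.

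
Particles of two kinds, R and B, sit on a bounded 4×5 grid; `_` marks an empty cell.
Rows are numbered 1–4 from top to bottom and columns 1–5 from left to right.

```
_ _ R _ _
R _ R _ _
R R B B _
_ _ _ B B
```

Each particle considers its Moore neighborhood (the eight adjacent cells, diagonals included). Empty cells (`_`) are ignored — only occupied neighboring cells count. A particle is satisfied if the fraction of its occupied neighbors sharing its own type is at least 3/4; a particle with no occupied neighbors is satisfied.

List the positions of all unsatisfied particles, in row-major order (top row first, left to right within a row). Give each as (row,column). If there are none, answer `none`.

(2,3), (3,3)

Row 1: (1,3)R 1/1 ok
Row 2: (2,1)R 2/2 ok · (2,3)R 2/4 unhappy
Row 3: (3,1)R 2/2 ok · (3,2)R 3/4 ok · (3,3)B 2/4 unhappy · (3,4)B 3/4 ok
Row 4: (4,4)B 3/3 ok · (4,5)B 2/2 ok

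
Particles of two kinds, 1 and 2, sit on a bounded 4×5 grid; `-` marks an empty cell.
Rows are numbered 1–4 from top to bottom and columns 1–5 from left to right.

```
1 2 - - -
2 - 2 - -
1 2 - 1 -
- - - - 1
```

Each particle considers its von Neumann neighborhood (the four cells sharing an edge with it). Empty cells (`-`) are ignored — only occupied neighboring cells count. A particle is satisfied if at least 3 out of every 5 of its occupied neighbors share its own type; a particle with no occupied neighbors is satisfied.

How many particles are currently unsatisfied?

5

(1,1)1 0/2 ✗
(1,2)2 0/1 ✗
(2,1)2 0/2 ✗
(2,3)2 0/0 ✓
(3,1)1 0/2 ✗
(3,2)2 0/1 ✗
(3,4)1 0/0 ✓
(4,5)1 0/0 ✓
Unsatisfied: (1,1), (1,2), (2,1), (3,1), (3,2) — 5 in total.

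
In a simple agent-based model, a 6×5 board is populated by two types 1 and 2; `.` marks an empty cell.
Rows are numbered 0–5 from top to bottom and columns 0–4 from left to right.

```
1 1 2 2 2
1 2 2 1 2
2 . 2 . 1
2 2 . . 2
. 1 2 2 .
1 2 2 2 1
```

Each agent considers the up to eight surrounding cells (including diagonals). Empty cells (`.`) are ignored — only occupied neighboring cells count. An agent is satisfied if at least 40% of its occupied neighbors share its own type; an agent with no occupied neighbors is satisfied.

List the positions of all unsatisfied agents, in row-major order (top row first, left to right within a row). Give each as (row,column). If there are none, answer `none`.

(1,3), (2,4), (4,1), (5,4)

Row 0: (0,0)1 2/3 satisfied · (0,1)1 2/5 satisfied · (0,2)2 3/5 satisfied · (0,3)2 4/5 satisfied · (0,4)2 2/3 satisfied
Row 1: (1,0)1 2/4 satisfied · (1,1)2 4/7 satisfied · (1,2)2 4/6 satisfied · (1,3)1 1/7 not · (1,4)2 2/4 satisfied
Row 2: (2,0)2 3/4 satisfied · (2,2)2 3/4 satisfied · (2,4)1 1/3 not
Row 3: (3,0)2 2/3 satisfied · (3,1)2 4/5 satisfied · (3,4)2 1/2 satisfied
Row 4: (4,1)1 1/6 not · (4,2)2 5/6 satisfied · (4,3)2 4/5 satisfied
Row 5: (5,0)1 1/2 satisfied · (5,1)2 2/4 satisfied · (5,2)2 4/5 satisfied · (5,3)2 3/4 satisfied · (5,4)1 0/2 not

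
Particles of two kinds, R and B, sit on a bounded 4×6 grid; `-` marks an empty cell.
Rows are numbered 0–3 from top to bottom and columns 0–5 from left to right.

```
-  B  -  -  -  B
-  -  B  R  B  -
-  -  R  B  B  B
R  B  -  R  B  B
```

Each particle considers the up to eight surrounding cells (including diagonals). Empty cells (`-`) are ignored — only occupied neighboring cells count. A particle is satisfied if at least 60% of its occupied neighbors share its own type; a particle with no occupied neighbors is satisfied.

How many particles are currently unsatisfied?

7

(0,1)B 1/1 satisfied
(0,5)B 1/1 satisfied
(1,2)B 2/4 not
(1,3)R 1/5 not
(1,4)B 4/5 satisfied
(2,2)R 2/5 not
(2,3)B 4/7 not
(2,4)B 5/7 satisfied
(2,5)B 4/4 satisfied
(3,0)R 0/1 not
(3,1)B 0/2 not
(3,3)R 1/4 not
(3,4)B 4/5 satisfied
(3,5)B 3/3 satisfied
Unsatisfied: (1,2), (1,3), (2,2), (2,3), (3,0), (3,1), (3,3) — 7 in total.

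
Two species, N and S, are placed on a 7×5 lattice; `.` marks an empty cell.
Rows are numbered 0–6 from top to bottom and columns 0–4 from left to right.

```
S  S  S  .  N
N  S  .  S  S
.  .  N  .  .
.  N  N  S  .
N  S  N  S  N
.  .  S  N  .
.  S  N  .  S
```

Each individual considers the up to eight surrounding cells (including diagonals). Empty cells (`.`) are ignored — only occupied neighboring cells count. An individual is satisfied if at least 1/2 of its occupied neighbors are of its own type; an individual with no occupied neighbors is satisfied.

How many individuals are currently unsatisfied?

10

Row 0: (0,0)S 2/3 ✓ · (0,1)S 3/4 ✓ · (0,2)S 3/3 ✓ · (0,4)N 0/2 ✗
Row 1: (1,0)N 0/3 ✗ · (1,1)S 3/5 ✓ · (1,3)S 2/4 ✓ · (1,4)S 1/2 ✓
Row 2: (2,2)N 2/5 ✗
Row 3: (3,1)N 4/5 ✓ · (3,2)N 3/6 ✓ · (3,3)S 1/5 ✗
Row 4: (4,0)N 1/2 ✓ · (4,1)S 1/5 ✗ · (4,2)N 3/7 ✗ · (4,3)S 2/6 ✗ · (4,4)N 1/3 ✗
Row 5: (5,2)S 3/6 ✓ · (5,3)N 3/6 ✓
Row 6: (6,1)S 1/2 ✓ · (6,2)N 1/3 ✗ · (6,4)S 0/1 ✗
Unsatisfied: (0,4), (1,0), (2,2), (3,3), (4,1), (4,2), (4,3), (4,4), (6,2), (6,4) — 10 in total.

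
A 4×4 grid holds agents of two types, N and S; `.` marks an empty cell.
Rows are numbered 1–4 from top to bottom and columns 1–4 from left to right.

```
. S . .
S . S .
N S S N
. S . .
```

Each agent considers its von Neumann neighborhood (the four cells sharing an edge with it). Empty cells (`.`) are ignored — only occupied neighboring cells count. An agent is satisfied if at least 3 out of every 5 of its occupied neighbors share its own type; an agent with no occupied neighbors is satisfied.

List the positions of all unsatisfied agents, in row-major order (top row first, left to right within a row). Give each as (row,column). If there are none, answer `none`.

(2,1), (3,1), (3,4)

Row 1: (1,2)S 0/0 ✓
Row 2: (2,1)S 0/1 ✗ · (2,3)S 1/1 ✓
Row 3: (3,1)N 0/2 ✗ · (3,2)S 2/3 ✓ · (3,3)S 2/3 ✓ · (3,4)N 0/1 ✗
Row 4: (4,2)S 1/1 ✓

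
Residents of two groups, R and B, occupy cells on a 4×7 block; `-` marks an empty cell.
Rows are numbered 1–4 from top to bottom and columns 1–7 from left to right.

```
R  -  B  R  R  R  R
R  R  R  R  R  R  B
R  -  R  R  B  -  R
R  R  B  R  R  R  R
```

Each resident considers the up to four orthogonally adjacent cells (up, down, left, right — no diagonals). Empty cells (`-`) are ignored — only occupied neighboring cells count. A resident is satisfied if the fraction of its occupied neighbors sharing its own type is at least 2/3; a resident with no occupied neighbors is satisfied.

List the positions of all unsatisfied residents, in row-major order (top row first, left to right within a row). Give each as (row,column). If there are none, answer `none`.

(1,3), (1,7), (2,7), (3,5), (3,7), (4,2), (4,3)

(1,1)R 1/1 ok
(1,3)B 0/2 unhappy
(1,4)R 2/3 ok
(1,5)R 3/3 ok
(1,6)R 3/3 ok
(1,7)R 1/2 unhappy
(2,1)R 3/3 ok
(2,2)R 2/2 ok
(2,3)R 3/4 ok
(2,4)R 4/4 ok
(2,5)R 3/4 ok
(2,6)R 2/3 ok
(2,7)B 0/3 unhappy
(3,1)R 2/2 ok
(3,3)R 2/3 ok
(3,4)R 3/4 ok
(3,5)B 0/3 unhappy
(3,7)R 1/2 unhappy
(4,1)R 2/2 ok
(4,2)R 1/2 unhappy
(4,3)B 0/3 unhappy
(4,4)R 2/3 ok
(4,5)R 2/3 ok
(4,6)R 2/2 ok
(4,7)R 2/2 ok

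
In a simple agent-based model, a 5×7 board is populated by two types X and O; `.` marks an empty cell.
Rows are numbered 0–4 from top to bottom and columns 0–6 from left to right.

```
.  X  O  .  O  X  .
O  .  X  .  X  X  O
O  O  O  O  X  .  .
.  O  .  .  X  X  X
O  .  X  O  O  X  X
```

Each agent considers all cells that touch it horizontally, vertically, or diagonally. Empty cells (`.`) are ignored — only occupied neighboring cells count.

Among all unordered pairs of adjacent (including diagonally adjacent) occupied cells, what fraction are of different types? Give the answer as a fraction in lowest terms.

Scan each occupied cell's neighbors to the right and below (and the two forward diagonals) so each pair is counted once.
Row 0: X(0,1)–O(0,2)≠ X(0,1)–X(1,2)= X(0,1)–O(1,0)≠ O(0,2)–X(1,2)≠ O(0,4)–X(0,5)≠ O(0,4)–X(1,4)≠ O(0,4)–X(1,5)≠ X(0,5)–X(1,5)= X(0,5)–O(1,6)≠ X(0,5)–X(1,4)=  → 7/10 unlike.
Row 1: O(1,0)–O(2,0)= O(1,0)–O(2,1)= X(1,2)–O(2,2)≠ X(1,2)–O(2,3)≠ X(1,2)–O(2,1)≠ X(1,4)–X(1,5)= X(1,4)–X(2,4)= X(1,4)–O(2,3)≠ X(1,5)–O(1,6)≠ X(1,5)–X(2,4)=  → 5/10 unlike.
Row 2: O(2,0)–O(2,1)= O(2,0)–O(3,1)= O(2,1)–O(2,2)= O(2,1)–O(3,1)= O(2,2)–O(2,3)= O(2,2)–O(3,1)= O(2,3)–X(2,4)≠ O(2,3)–X(3,4)≠ X(2,4)–X(3,4)= X(2,4)–X(3,5)=  → 2/10 unlike.
Row 3: O(3,1)–X(4,2)≠ O(3,1)–O(4,0)= X(3,4)–X(3,5)= X(3,4)–O(4,4)≠ X(3,4)–X(4,5)= X(3,4)–O(4,3)≠ X(3,5)–X(3,6)= X(3,5)–X(4,5)= X(3,5)–X(4,6)= X(3,5)–O(4,4)≠ X(3,6)–X(4,6)= X(3,6)–X(4,5)=  → 4/12 unlike.
Row 4: X(4,2)–O(4,3)≠ O(4,3)–O(4,4)= O(4,4)–X(4,5)≠ X(4,5)–X(4,6)=  → 2/4 unlike.
Total adjacent occupied pairs: 46; unlike-type pairs: 20.
20/46 reduces to 10/23.

10/23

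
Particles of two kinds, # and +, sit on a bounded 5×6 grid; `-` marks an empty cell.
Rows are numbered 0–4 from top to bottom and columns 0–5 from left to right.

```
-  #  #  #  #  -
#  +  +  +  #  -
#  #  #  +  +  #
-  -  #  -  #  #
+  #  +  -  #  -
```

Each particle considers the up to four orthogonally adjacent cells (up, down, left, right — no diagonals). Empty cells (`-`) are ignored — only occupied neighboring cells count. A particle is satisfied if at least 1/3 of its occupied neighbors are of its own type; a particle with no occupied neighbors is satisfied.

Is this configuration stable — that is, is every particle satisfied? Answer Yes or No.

No

(0,1)# 1/2 satisfied
(0,2)# 2/3 satisfied
(0,3)# 2/3 satisfied
(0,4)# 2/2 satisfied
(1,0)# 1/2 satisfied
(1,1)+ 1/4 not
(1,2)+ 2/4 satisfied
(1,3)+ 2/4 satisfied
(1,4)# 1/3 satisfied
(2,0)# 2/2 satisfied
(2,1)# 2/3 satisfied
(2,2)# 2/4 satisfied
(2,3)+ 2/3 satisfied
(2,4)+ 1/4 not
(2,5)# 1/2 satisfied
(3,2)# 1/2 satisfied
(3,4)# 2/3 satisfied
(3,5)# 2/2 satisfied
(4,0)+ 0/1 not
(4,1)# 0/2 not
(4,2)+ 0/2 not
(4,4)# 1/1 satisfied
For instance (1,1) has only 1/4 same-type neighbors, below 1/3.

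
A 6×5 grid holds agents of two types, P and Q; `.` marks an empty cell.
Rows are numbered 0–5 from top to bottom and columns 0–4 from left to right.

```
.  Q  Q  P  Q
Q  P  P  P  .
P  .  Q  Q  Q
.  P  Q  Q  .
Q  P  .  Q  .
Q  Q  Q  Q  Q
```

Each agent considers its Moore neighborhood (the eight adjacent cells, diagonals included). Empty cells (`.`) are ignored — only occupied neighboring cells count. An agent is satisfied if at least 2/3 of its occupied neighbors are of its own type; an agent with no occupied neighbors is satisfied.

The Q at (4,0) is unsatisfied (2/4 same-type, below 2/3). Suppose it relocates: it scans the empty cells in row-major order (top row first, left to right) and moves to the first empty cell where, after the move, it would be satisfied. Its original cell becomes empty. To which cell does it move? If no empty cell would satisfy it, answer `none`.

Vacating (4,0). Empty cells in order:
  (0,0): 2/3 same-type → satisfied — stop here.

(0,0)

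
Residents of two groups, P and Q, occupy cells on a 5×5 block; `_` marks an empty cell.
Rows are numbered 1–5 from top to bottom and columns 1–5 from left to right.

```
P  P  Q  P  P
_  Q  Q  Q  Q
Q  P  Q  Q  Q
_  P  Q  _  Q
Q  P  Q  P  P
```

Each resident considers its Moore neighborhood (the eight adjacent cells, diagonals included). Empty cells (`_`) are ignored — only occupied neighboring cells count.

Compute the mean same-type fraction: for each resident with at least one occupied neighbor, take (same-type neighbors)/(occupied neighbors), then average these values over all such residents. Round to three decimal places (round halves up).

0.459

Row 1: (1,1)P 1/2 · (1,2)P 1/4 · (1,3)Q 3/5 · (1,4)P 1/5 · (1,5)P 1/3
Row 2: (2,2)Q 4/7 · (2,3)Q 5/8 · (2,4)Q 6/8 · (2,5)Q 3/5
Row 3: (3,1)Q 1/3 · (3,2)P 1/6 · (3,3)Q 5/7 · (3,4)Q 7/7 · (3,5)Q 4/4
Row 4: (4,2)P 2/7 · (4,3)Q 3/7 · (4,5)Q 2/4
Row 5: (5,1)Q 0/2 · (5,2)P 1/4 · (5,3)Q 1/4 · (5,4)P 1/4 · (5,5)P 1/2
Sum over 22 residents: 1/2 + 1/4 + 3/5 + 1/5 + 1/3 + 4/7 + 5/8 + 6/8 + 3/5 + 1/3 + 1/6 + 5/7 + 7/7 + 4/4 + 2/7 + 3/7 + 2/4 + 0/2 + 1/4 + 1/4 + 1/4 + 1/2 = 1213/120; mean = 1213/120 ÷ 22 = 1213/2640 = 0.459469… → 0.459.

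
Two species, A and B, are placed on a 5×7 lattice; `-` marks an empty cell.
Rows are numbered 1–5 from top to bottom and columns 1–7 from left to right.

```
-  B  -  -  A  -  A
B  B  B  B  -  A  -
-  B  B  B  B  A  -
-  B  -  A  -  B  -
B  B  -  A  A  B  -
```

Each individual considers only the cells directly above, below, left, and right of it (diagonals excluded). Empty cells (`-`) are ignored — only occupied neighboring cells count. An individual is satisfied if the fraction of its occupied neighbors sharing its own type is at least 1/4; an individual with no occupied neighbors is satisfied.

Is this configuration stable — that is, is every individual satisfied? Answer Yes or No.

(1,2)B 1/1 satisfied
(1,5)A 0/0 satisfied
(1,7)A 0/0 satisfied
(2,1)B 1/1 satisfied
(2,2)B 4/4 satisfied
(2,3)B 3/3 satisfied
(2,4)B 2/2 satisfied
(2,6)A 1/1 satisfied
(3,2)B 3/3 satisfied
(3,3)B 3/3 satisfied
(3,4)B 3/4 satisfied
(3,5)B 1/2 satisfied
(3,6)A 1/3 satisfied
(4,2)B 2/2 satisfied
(4,4)A 1/2 satisfied
(4,6)B 1/2 satisfied
(5,1)B 1/1 satisfied
(5,2)B 2/2 satisfied
(5,4)A 2/2 satisfied
(5,5)A 1/2 satisfied
(5,6)B 1/2 satisfied
All meet the threshold, so the configuration is stable.

Yes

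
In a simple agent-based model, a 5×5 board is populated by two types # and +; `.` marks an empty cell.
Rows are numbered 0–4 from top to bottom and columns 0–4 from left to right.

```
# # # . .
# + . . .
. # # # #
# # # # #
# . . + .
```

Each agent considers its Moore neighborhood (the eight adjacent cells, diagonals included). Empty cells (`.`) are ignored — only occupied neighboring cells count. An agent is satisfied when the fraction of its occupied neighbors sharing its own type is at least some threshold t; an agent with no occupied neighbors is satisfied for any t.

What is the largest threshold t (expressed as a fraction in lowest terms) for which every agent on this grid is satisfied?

Row 0: (0,0)# 2/3 · (0,1)# 3/4 · (0,2)# 1/2
Row 1: (1,0)# 3/4 · (1,1)+ 0/6
Row 2: (2,1)# 5/6 · (2,2)# 5/6 · (2,3)# 5/5 · (2,4)# 3/3
Row 3: (3,0)# 3/3 · (3,1)# 5/5 · (3,2)# 5/6 · (3,3)# 5/6 · (3,4)# 3/4
Row 4: (4,0)# 2/2 · (4,3)+ 0/3
The smallest same-type fraction is 0/6 at (1,1), which reduces to 0/1. Any threshold above that leaves this agent unsatisfied.

0/1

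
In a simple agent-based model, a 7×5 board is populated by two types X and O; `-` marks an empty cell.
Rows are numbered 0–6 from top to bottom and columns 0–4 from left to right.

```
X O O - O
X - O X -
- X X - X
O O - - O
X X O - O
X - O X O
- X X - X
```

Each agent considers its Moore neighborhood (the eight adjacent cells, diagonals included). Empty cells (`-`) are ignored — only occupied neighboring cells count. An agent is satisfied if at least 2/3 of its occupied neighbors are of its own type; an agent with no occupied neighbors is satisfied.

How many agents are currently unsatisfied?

(0,0)X 1/2 not
(0,1)O 2/4 not
(0,2)O 2/3 satisfied
(0,4)O 0/1 not
(1,0)X 2/3 satisfied
(1,2)O 2/5 not
(1,3)X 2/5 not
(2,1)X 2/5 not
(2,2)X 2/4 not
(2,4)X 1/2 not
(3,0)O 1/4 not
(3,1)O 2/6 not
(3,4)O 1/2 not
(4,0)X 2/4 not
(4,1)X 2/6 not
(4,2)O 2/4 not
(4,4)O 2/3 satisfied
(5,0)X 3/3 satisfied
(5,2)O 1/5 not
(5,3)X 2/6 not
(5,4)O 1/3 not
(6,1)X 2/3 satisfied
(6,2)X 2/3 satisfied
(6,4)X 1/2 not
Unsatisfied: (0,0), (0,1), (0,4), (1,2), (1,3), (2,1), (2,2), (2,4), (3,0), (3,1), (3,4), (4,0), (4,1), (4,2), (5,2), (5,3), (5,4), (6,4) — 18 in total.

18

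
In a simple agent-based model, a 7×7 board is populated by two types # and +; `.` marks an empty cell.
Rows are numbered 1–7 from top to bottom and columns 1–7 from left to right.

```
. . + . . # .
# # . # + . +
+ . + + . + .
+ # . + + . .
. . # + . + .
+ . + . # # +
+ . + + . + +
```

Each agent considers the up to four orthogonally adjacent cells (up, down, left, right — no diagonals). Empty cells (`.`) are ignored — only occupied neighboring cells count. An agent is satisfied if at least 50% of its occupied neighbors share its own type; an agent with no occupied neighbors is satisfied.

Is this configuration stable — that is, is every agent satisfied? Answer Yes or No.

No

(1,3)+ 0/0 ok
(1,6)# 0/0 ok
(2,1)# 1/2 ok
(2,2)# 1/1 ok
(2,4)# 0/2 unhappy
(2,5)+ 0/1 unhappy
(2,7)+ 0/0 ok
(3,1)+ 1/2 ok
(3,3)+ 1/1 ok
(3,4)+ 2/3 ok
(3,6)+ 0/0 ok
(4,1)+ 1/2 ok
(4,2)# 0/1 unhappy
(4,4)+ 3/3 ok
(4,5)+ 1/1 ok
(5,3)# 0/2 unhappy
(5,4)+ 1/2 ok
(5,6)+ 0/1 unhappy
(6,1)+ 1/1 ok
(6,3)+ 1/2 ok
(6,5)# 1/1 ok
(6,6)# 1/4 unhappy
(6,7)+ 1/2 ok
(7,1)+ 1/1 ok
(7,3)+ 2/2 ok
(7,4)+ 1/1 ok
(7,6)+ 1/2 ok
(7,7)+ 2/2 ok
For instance (2,4) has only 0/2 same-type neighbors, below 1/2.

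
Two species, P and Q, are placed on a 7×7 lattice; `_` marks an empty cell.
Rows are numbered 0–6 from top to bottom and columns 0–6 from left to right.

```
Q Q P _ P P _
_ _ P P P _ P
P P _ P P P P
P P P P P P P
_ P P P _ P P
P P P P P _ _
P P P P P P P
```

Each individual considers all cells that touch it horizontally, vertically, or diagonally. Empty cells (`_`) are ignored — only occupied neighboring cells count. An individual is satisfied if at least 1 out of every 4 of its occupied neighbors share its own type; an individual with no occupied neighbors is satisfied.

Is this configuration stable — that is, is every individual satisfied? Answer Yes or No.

Row 0: (0,0)Q 1/1 ok · (0,1)Q 1/3 ok · (0,2)P 2/3 ok · (0,4)P 3/3 ok · (0,5)P 3/3 ok
Row 1: (1,2)P 4/5 ok · (1,3)P 6/6 ok · (1,4)P 6/6 ok · (1,6)P 3/3 ok
Row 2: (2,0)P 3/3 ok · (2,1)P 5/5 ok · (2,3)P 7/7 ok · (2,4)P 7/7 ok · (2,5)P 7/7 ok · (2,6)P 4/4 ok
Row 3: (3,0)P 4/4 ok · (3,1)P 6/6 ok · (3,2)P 7/7 ok · (3,3)P 6/6 ok · (3,4)P 7/7 ok · (3,5)P 7/7 ok · (3,6)P 5/5 ok
Row 4: (4,1)P 7/7 ok · (4,2)P 8/8 ok · (4,3)P 7/7 ok · (4,5)P 5/5 ok · (4,6)P 3/3 ok
Row 5: (5,0)P 4/4 ok · (5,1)P 7/7 ok · (5,2)P 8/8 ok · (5,3)P 7/7 ok · (5,4)P 6/6 ok
Row 6: (6,0)P 3/3 ok · (6,1)P 5/5 ok · (6,2)P 5/5 ok · (6,3)P 5/5 ok · (6,4)P 4/4 ok · (6,5)P 3/3 ok · (6,6)P 1/1 ok
All meet the threshold, so the configuration is stable.

Yes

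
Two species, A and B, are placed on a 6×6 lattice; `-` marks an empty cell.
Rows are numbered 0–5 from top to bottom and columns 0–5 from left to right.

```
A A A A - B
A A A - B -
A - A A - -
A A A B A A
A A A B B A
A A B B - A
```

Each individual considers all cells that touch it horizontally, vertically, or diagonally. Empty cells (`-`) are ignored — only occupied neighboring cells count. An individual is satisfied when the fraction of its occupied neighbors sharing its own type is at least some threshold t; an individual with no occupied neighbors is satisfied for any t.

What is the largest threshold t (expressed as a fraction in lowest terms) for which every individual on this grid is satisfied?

Row 0: (0,0)A 3/3 · (0,1)A 5/5 · (0,2)A 4/4 · (0,3)A 2/3 · (0,5)B 1/1
Row 1: (1,0)A 4/4 · (1,1)A 7/7 · (1,2)A 6/6 · (1,4)B 1/3
Row 2: (2,0)A 4/4 · (2,2)A 5/6 · (2,3)A 4/6
Row 3: (3,0)A 4/4 · (3,1)A 7/7 · (3,2)A 5/7 · (3,3)B 2/7 · (3,4)A 3/6 · (3,5)A 2/3
Row 4: (4,0)A 5/5 · (4,1)A 7/8 · (4,2)A 4/8 · (4,3)B 4/7 · (4,4)B 3/7 · (4,5)A 3/4
Row 5: (5,0)A 3/3 · (5,1)A 4/5 · (5,2)B 2/5 · (5,3)B 3/4 · (5,5)A 1/2
The smallest same-type fraction is 2/7 at (3,3), which reduces to 2/7. Any threshold above that leaves this individual unsatisfied.

2/7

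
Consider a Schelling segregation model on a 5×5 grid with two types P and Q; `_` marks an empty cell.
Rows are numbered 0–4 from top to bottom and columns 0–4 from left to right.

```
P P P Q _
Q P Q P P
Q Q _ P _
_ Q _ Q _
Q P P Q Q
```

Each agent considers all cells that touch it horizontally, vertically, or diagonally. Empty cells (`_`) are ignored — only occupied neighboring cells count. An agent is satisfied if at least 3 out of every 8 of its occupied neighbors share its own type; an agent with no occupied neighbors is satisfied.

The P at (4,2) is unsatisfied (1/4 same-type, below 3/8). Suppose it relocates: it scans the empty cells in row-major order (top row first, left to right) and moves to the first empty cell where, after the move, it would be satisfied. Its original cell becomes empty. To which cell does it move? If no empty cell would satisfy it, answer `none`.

Vacating (4,2). Empty cells in order:
  (0,4): 2/3 same-type → satisfied — stop here.

(0,4)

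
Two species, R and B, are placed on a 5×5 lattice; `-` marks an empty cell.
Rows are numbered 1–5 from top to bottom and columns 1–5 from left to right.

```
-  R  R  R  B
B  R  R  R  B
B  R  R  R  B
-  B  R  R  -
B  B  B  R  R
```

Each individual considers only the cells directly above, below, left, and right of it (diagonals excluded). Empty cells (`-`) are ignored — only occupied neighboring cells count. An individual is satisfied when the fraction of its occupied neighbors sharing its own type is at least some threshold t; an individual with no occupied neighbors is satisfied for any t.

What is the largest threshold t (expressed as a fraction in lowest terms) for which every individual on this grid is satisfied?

1/3

Row 1: (1,2)R 2/2 · (1,3)R 3/3 · (1,4)R 2/3 · (1,5)B 1/2
Row 2: (2,1)B 1/2 · (2,2)R 3/4 · (2,3)R 4/4 · (2,4)R 3/4 · (2,5)B 2/3
Row 3: (3,1)B 1/2 · (3,2)R 2/4 · (3,3)R 4/4 · (3,4)R 3/4 · (3,5)B 1/2
Row 4: (4,2)B 1/3 · (4,3)R 2/4 · (4,4)R 3/3
Row 5: (5,1)B 1/1 · (5,2)B 3/3 · (5,3)B 1/3 · (5,4)R 2/3 · (5,5)R 1/1
The smallest same-type fraction is 1/3 at (4,2), which reduces to 1/3. Any threshold above that leaves this individual unsatisfied.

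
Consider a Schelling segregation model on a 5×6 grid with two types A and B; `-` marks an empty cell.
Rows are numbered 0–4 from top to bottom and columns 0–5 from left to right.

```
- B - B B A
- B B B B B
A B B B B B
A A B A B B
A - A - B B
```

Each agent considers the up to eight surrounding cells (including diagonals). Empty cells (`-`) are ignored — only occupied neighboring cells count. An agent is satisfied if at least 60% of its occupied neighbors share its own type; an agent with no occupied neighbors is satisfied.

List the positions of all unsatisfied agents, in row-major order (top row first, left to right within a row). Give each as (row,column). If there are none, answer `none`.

(0,1)B 2/2 ✓
(0,3)B 4/4 ✓
(0,4)B 4/5 ✓
(0,5)A 0/3 ✗
(1,1)B 4/5 ✓
(1,2)B 7/7 ✓
(1,3)B 7/7 ✓
(1,4)B 7/8 ✓
(1,5)B 4/5 ✓
(2,0)A 2/4 ✗
(2,1)B 4/7 ✗
(2,2)B 6/8 ✓
(2,3)B 7/8 ✓
(2,4)B 7/8 ✓
(2,5)B 5/5 ✓
(3,0)A 3/4 ✓
(3,1)A 4/7 ✗
(3,2)B 3/6 ✗
(3,3)A 1/7 ✗
(3,4)B 6/7 ✓
(3,5)B 5/5 ✓
(4,0)A 2/2 ✓
(4,2)A 2/3 ✓
(4,4)B 3/4 ✓
(4,5)B 3/3 ✓

(0,5), (2,0), (2,1), (3,1), (3,2), (3,3)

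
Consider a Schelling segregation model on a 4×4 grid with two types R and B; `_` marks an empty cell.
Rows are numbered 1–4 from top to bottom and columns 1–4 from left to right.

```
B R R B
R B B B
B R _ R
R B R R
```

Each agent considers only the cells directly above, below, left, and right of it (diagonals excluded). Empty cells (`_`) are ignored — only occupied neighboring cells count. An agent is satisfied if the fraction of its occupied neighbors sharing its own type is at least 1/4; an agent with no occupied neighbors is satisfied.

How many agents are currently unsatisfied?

6

(1,1)B 0/2 not
(1,2)R 1/3 satisfied
(1,3)R 1/3 satisfied
(1,4)B 1/2 satisfied
(2,1)R 0/3 not
(2,2)B 1/4 satisfied
(2,3)B 2/3 satisfied
(2,4)B 2/3 satisfied
(3,1)B 0/3 not
(3,2)R 0/3 not
(3,4)R 1/2 satisfied
(4,1)R 0/2 not
(4,2)B 0/3 not
(4,3)R 1/2 satisfied
(4,4)R 2/2 satisfied
Unsatisfied: (1,1), (2,1), (3,1), (3,2), (4,1), (4,2) — 6 in total.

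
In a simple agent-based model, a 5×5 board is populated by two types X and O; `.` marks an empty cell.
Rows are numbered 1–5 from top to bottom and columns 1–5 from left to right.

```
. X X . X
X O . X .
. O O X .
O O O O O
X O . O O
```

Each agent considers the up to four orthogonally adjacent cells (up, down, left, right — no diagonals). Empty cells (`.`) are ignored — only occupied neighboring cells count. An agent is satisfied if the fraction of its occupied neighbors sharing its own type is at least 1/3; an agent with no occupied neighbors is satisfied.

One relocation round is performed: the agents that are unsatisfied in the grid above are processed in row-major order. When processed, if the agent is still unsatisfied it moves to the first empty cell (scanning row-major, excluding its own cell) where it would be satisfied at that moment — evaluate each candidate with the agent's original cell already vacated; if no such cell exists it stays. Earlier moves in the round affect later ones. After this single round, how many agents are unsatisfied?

0

Initially unsatisfied (in order): (2,1), (5,1).
  (2,1) → (1,1).
  (5,1) → (1,4).
Resulting grid:
X X X X X
. O . X .
. O O X .
O O O O O
. O . O O
All satisfied now.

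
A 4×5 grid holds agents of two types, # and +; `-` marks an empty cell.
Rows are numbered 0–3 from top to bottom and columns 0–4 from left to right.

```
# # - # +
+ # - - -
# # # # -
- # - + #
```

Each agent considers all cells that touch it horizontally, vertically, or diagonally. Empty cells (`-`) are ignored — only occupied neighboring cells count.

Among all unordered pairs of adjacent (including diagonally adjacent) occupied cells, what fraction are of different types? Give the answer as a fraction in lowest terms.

Scan each occupied cell's neighbors to the right and below (and the two forward diagonals) so each pair is counted once.
From row 0: 3 unlike of 6 pairs (running 3/6).
From row 1: 3 unlike of 6 pairs (running 6/12).
From row 2: 2 unlike of 9 pairs (running 8/21).
From row 3: 1 unlike of 1 pairs (running 9/22).
Total adjacent occupied pairs: 22; unlike-type pairs: 9.
9/22 is already in lowest terms.

9/22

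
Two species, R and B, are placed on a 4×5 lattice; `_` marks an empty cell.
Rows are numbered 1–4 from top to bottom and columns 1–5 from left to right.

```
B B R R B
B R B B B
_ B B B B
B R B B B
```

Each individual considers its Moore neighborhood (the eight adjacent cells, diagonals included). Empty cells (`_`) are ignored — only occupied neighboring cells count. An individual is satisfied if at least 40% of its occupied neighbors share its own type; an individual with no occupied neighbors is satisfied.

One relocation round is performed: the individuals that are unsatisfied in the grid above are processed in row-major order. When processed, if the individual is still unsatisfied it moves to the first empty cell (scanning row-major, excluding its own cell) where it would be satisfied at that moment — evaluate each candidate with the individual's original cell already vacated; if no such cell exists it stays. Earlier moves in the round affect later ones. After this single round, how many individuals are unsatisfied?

Initially unsatisfied (in order): (1,4), (2,2), (4,2).
  (1,4) → (3,1).
  (2,2): no empty cell satisfies it; stays.
  (4,2): no empty cell satisfies it; stays.
Resulting grid:
B B R _ B
B R B B B
R B B B B
B R B B B
Unsatisfied now: (1,3), (2,2), (4,1), (4,2).

4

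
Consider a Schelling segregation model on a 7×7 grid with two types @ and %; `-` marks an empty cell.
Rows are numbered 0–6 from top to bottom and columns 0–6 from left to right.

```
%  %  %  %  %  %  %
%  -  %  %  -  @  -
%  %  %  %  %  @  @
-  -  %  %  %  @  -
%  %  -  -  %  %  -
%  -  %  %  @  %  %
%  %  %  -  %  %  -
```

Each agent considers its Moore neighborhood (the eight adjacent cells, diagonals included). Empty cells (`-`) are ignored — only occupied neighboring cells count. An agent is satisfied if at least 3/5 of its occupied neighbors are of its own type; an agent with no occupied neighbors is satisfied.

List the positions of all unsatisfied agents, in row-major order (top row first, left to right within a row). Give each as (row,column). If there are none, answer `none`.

(0,6), (1,5), (2,4), (3,5), (5,4)

(0,0)% 2/2 ✓
(0,1)% 4/4 ✓
(0,2)% 4/4 ✓
(0,3)% 4/4 ✓
(0,4)% 3/4 ✓
(0,5)% 2/3 ✓
(0,6)% 1/2 ✗
(1,0)% 4/4 ✓
(1,2)% 7/7 ✓
(1,3)% 7/7 ✓
(1,5)@ 2/6 ✗
(2,0)% 2/2 ✓
(2,1)% 5/5 ✓
(2,2)% 6/6 ✓
(2,3)% 7/7 ✓
(2,4)% 4/7 ✗
(2,5)@ 3/5 ✓
(2,6)@ 3/3 ✓
(3,2)% 5/5 ✓
(3,3)% 6/6 ✓
(3,4)% 5/7 ✓
(3,5)@ 2/6 ✗
(4,0)% 2/2 ✓
(4,1)% 4/4 ✓
(4,4)% 5/7 ✓
(4,5)% 4/6 ✓
(5,0)% 4/4 ✓
(5,2)% 4/4 ✓
(5,3)% 4/5 ✓
(5,4)@ 0/6 ✗
(5,5)% 5/6 ✓
(5,6)% 3/3 ✓
(6,0)% 2/2 ✓
(6,1)% 4/4 ✓
(6,2)% 3/3 ✓
(6,4)% 3/4 ✓
(6,5)% 3/4 ✓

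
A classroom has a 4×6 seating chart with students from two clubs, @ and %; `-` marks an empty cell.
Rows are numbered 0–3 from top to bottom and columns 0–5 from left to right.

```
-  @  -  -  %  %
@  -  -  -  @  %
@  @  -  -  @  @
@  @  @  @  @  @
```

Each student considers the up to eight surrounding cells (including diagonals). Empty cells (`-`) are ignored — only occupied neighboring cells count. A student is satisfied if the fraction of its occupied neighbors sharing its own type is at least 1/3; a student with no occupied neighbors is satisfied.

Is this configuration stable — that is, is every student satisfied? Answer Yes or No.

Row 0: (0,1)@ 1/1 ✓ · (0,4)% 2/3 ✓ · (0,5)% 2/3 ✓
Row 1: (1,0)@ 3/3 ✓ · (1,4)@ 2/5 ✓ · (1,5)% 2/5 ✓
Row 2: (2,0)@ 4/4 ✓ · (2,1)@ 5/5 ✓ · (2,4)@ 5/6 ✓ · (2,5)@ 4/5 ✓
Row 3: (3,0)@ 3/3 ✓ · (3,1)@ 4/4 ✓ · (3,2)@ 3/3 ✓ · (3,3)@ 3/3 ✓ · (3,4)@ 4/4 ✓ · (3,5)@ 3/3 ✓
All meet the threshold, so the configuration is stable.

Yes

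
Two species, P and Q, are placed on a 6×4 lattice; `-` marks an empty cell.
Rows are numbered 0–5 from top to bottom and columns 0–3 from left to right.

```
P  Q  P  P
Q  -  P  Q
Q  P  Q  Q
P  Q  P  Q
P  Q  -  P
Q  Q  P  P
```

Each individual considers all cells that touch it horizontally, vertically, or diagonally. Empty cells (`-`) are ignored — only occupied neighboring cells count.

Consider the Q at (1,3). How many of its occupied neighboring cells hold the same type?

Occupied neighbors of (1,3): (0,2)=P, (0,3)=P, (1,2)=P, (2,2)=Q, (2,3)=Q.
Same type (Q): 2 of 5.

2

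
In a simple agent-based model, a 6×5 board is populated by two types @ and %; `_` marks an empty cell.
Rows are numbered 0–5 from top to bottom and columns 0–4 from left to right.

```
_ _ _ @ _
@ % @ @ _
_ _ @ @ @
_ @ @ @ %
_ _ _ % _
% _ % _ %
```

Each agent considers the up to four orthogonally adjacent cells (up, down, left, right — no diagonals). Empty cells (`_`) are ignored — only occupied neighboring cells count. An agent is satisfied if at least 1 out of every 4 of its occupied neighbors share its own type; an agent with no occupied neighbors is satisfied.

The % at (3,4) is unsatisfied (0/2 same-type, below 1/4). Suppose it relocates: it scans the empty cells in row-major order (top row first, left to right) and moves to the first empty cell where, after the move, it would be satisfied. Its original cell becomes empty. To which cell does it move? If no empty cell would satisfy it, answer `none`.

Vacating (3,4). Empty cells in order:
  (0,0): 0/1 same-type → still unsatisfied.
  (0,1): 1/1 same-type → satisfied — stop here.

(0,1)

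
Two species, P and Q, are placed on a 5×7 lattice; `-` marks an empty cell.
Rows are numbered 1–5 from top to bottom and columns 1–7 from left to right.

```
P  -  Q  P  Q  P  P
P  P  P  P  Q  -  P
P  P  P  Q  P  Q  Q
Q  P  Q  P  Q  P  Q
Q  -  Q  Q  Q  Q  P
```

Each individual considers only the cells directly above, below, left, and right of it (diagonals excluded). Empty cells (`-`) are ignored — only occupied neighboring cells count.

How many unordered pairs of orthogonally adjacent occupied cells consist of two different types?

Scan each occupied cell's neighbors to the right and below so each pair is counted once.
From row 1: 4 unlike of 9 pairs (running 4/9).
From row 2: 4 unlike of 10 pairs (running 8/19).
From row 3: 8 unlike of 13 pairs (running 16/32).
From row 4: 9 unlike of 12 pairs (running 25/44).
From row 5: 1 unlike of 4 pairs (running 26/48).
Total adjacent occupied pairs: 48; unlike-type pairs: 26.

26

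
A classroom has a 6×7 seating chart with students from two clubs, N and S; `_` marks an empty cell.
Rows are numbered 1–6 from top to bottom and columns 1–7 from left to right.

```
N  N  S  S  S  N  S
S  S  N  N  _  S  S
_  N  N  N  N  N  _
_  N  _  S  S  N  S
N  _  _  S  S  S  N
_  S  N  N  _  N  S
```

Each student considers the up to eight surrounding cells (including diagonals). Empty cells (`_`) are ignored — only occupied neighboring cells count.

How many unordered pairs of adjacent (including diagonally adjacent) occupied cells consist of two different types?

43

Scan each occupied cell's neighbors to the right and below (and the two forward diagonals) so each pair is counted once.
From row 1: 14 unlike of 22 pairs (running 14/22).
From row 2: 7 unlike of 16 pairs (running 21/38).
From row 3: 7 unlike of 15 pairs (running 28/53).
From row 4: 5 unlike of 14 pairs (running 33/67).
From row 5: 8 unlike of 12 pairs (running 41/79).
From row 6: 2 unlike of 3 pairs (running 43/82).
Total adjacent occupied pairs: 82; unlike-type pairs: 43.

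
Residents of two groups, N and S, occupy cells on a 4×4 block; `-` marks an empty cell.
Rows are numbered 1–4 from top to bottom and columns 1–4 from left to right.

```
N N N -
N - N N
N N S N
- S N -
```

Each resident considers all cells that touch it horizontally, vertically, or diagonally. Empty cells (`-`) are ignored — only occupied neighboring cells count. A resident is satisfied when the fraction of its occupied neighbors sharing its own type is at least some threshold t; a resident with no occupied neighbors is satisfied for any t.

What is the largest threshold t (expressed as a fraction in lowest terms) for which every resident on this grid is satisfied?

(1,1)N 2/2
(1,2)N 4/4
(1,3)N 3/3
(2,1)N 4/4
(2,3)N 5/6
(2,4)N 3/4
(3,1)N 2/3
(3,2)N 4/6
(3,3)S 1/6
(3,4)N 3/4
(4,2)S 1/4
(4,3)N 2/4
The smallest same-type fraction is 1/6 at (3,3), which reduces to 1/6. Any threshold above that leaves this resident unsatisfied.

1/6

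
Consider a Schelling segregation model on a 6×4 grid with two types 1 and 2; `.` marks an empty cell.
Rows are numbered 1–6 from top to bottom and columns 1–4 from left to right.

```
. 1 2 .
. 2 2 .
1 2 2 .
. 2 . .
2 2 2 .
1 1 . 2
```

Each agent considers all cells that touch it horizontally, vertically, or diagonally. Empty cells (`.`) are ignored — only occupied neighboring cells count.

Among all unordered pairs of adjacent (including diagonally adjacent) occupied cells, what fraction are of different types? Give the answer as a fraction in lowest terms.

11/28

Scan each occupied cell's neighbors to the right and below (and the two forward diagonals) so each pair is counted once.
From row 1: 3 unlike of 5 pairs (running 3/5).
From row 2: 1 unlike of 6 pairs (running 4/11).
From row 3: 2 unlike of 5 pairs (running 6/16).
From row 4: 0 unlike of 3 pairs (running 6/19).
From row 5: 5 unlike of 8 pairs (running 11/27).
From row 6: 0 unlike of 1 pairs (running 11/28).
Total adjacent occupied pairs: 28; unlike-type pairs: 11.
11/28 is already in lowest terms.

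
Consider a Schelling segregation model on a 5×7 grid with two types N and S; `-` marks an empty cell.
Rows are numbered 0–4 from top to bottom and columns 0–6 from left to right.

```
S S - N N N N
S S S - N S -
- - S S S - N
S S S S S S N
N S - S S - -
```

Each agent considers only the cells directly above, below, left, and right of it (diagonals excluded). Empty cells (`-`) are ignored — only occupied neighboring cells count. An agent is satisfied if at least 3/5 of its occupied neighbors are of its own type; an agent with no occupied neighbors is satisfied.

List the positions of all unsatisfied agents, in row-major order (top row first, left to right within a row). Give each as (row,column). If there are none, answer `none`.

Row 0: (0,0)S 2/2 ok · (0,1)S 2/2 ok · (0,3)N 1/1 ok · (0,4)N 3/3 ok · (0,5)N 2/3 ok · (0,6)N 1/1 ok
Row 1: (1,0)S 2/2 ok · (1,1)S 3/3 ok · (1,2)S 2/2 ok · (1,4)N 1/3 unhappy · (1,5)S 0/2 unhappy
Row 2: (2,2)S 3/3 ok · (2,3)S 3/3 ok · (2,4)S 2/3 ok · (2,6)N 1/1 ok
Row 3: (3,0)S 1/2 unhappy · (3,1)S 3/3 ok · (3,2)S 3/3 ok · (3,3)S 4/4 ok · (3,4)S 4/4 ok · (3,5)S 1/2 unhappy · (3,6)N 1/2 unhappy
Row 4: (4,0)N 0/2 unhappy · (4,1)S 1/2 unhappy · (4,3)S 2/2 ok · (4,4)S 2/2 ok

(1,4), (1,5), (3,0), (3,5), (3,6), (4,0), (4,1)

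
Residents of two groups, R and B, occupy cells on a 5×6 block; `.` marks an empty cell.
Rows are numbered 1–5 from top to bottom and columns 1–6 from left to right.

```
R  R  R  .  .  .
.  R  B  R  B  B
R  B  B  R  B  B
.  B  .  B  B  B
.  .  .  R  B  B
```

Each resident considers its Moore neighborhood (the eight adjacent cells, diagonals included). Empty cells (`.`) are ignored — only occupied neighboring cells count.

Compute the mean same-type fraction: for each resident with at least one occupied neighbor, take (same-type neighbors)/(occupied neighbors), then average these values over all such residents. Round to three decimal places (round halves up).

0.646

(1,1)R 2/2
(1,2)R 3/4
(1,3)R 3/4
(2,2)R 4/7
(2,3)B 2/7
(2,4)R 2/6
(2,5)B 3/5
(2,6)B 3/3
(3,1)R 1/3
(3,2)B 3/5
(3,3)B 4/7
(3,4)R 1/7
(3,5)B 6/8
(3,6)B 5/5
(4,2)B 2/3
(4,4)B 4/6
(4,5)B 6/8
(4,6)B 5/5
(5,4)R 0/3
(5,5)B 4/5
(5,6)B 3/3
Sum over 21 residents: 2/2 + 3/4 + 3/4 + 4/7 + 2/7 + 2/6 + 3/5 + 3/3 + 1/3 + 3/5 + 4/7 + 1/7 + 6/8 + 5/5 + 2/3 + 4/6 + 6/8 + 5/5 + 0/3 + 4/5 + 3/3 = 95/7; mean = 95/7 ÷ 21 = 95/147 = 0.646258… → 0.646.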